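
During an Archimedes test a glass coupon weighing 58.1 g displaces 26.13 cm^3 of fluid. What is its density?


Use the definition of density:
  rho = mass / volume
  rho = 58.1 / 26.13 = 2.223 g/cm^3

2.223 g/cm^3


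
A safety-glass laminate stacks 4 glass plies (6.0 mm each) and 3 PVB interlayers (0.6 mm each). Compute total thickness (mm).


Total thickness = glass contribution + PVB contribution
  Glass: 4 * 6.0 = 24.0 mm
  PVB: 3 * 0.6 = 1.8 mm
  Total = 24.0 + 1.8 = 25.8 mm

25.8 mm


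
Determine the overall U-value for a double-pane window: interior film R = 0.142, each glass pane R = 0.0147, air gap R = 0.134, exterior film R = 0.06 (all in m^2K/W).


Total thermal resistance (series):
  R_total = R_in + R_glass + R_air + R_glass + R_out
  R_total = 0.142 + 0.0147 + 0.134 + 0.0147 + 0.06 = 0.3654 m^2K/W
U-value = 1 / R_total = 1 / 0.3654 = 2.737 W/m^2K

2.737 W/m^2K


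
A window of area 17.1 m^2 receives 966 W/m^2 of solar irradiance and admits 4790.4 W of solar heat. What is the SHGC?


Rearrange Q = Area * SHGC * Irradiance:
  SHGC = Q / (Area * Irradiance)
  SHGC = 4790.4 / (17.1 * 966) = 0.29

0.29


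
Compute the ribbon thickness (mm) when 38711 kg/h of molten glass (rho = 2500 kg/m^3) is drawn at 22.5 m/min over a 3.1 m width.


Ribbon cross-section from mass balance:
  Volume rate = throughput / density = 38711 / 2500 = 15.4844 m^3/h
  thickness = volume rate / (speed * 60 * width), i.e.
  thickness = throughput / (60 * speed * width * density) * 1000
  thickness = 38711 / (60 * 22.5 * 3.1 * 2500) * 1000 = 3.7 mm

3.7 mm


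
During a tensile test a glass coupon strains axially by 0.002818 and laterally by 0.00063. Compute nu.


Poisson's ratio: nu = lateral strain / axial strain
  nu = 0.00063 / 0.002818 = 0.2236

0.2236


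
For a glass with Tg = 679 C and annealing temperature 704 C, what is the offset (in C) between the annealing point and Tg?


Offset = T_anneal - Tg:
  offset = 704 - 679 = 25 C

25 C


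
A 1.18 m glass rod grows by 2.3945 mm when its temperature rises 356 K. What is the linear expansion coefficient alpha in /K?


Rearrange dL = alpha * L0 * dT for alpha:
  alpha = dL / (L0 * dT)
  alpha = (2.3945 / 1000) / (1.18 * 356) = 0.0000057 /K = 5.7 x 10^-6 /K

5.7 x 10^-6 /K


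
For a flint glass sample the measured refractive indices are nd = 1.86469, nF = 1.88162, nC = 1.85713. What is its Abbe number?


Abbe number formula: Vd = (nd - 1) / (nF - nC)
  nd - 1 = 1.86469 - 1 = 0.86469
  nF - nC = 1.88162 - 1.85713 = 0.02449
  Vd = 0.86469 / 0.02449 = 35.31

35.31


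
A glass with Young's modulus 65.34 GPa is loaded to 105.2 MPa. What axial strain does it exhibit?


Rearrange E = sigma / epsilon:
  epsilon = sigma / E
  E (MPa) = 65.34 * 1000 = 65340
  epsilon = 105.2 / 65340 = 0.00161

0.00161


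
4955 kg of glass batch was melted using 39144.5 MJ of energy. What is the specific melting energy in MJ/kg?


Rearrange E = m * s for s:
  s = E / m
  s = 39144.5 / 4955 = 7.9 MJ/kg

7.9 MJ/kg


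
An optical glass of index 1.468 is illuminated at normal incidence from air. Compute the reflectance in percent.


Fresnel reflectance at normal incidence:
  R = ((n - 1)/(n + 1))^2
  (n - 1)/(n + 1) = (1.468 - 1)/(1.468 + 1) = 0.189627
  R = 0.189627^2 = 0.0359584
  R(%) = 0.0359584 * 100 = 3.596%

3.596%


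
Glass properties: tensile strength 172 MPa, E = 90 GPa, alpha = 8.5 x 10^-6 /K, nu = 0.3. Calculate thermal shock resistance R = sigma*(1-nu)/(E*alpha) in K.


Thermal shock resistance: R = sigma * (1 - nu) / (E * alpha)
  Numerator = 172 * (1 - 0.3) = 120.4
  Denominator = 90 * 1000 * (8.5 x 10^-6) = 0.765
  R = 120.4 / 0.765 = 157.4 K

157.4 K


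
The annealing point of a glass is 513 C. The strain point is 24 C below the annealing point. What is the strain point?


Strain point = annealing point - difference:
  T_strain = 513 - 24 = 489 C

489 C


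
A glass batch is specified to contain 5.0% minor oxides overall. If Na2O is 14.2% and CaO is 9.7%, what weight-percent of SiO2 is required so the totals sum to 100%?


Known pieces sum to 100%:
  SiO2 = 100 - (others + Na2O + CaO)
  SiO2 = 100 - (5.0 + 14.2 + 9.7) = 71.1%

71.1%


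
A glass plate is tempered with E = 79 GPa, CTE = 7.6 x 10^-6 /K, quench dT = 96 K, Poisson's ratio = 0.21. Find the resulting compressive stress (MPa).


Tempering stress: sigma = E * alpha * dT / (1 - nu)
  E (MPa) = 79 * 1000 = 79000
  Numerator = 79000 * (7.6 x 10^-6) * 96 = 57.6384
  Denominator = 1 - 0.21 = 0.79
  sigma = 57.6384 / 0.79 = 73.0 MPa

73.0 MPa


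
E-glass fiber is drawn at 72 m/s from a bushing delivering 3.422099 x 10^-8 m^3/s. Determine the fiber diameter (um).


Cross-sectional area from continuity:
  A = Q / v = 3.422099 x 10^-8 / 72 = 4.752915 x 10^-10 m^2
Diameter from circular cross-section:
  d = sqrt(4A / pi) * 10^6 (m -> um)
  d = sqrt(4 * 4.752915 x 10^-10 / pi) * 10^6 = 24.6 um

24.6 um


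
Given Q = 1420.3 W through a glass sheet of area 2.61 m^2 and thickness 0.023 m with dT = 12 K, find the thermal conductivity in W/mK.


Fourier's law rearranged: k = Q * t / (A * dT)
  Numerator = 1420.3 * 0.023 = 32.6669
  Denominator = 2.61 * 12 = 31.32
  k = 32.6669 / 31.32 = 1.043 W/mK

1.043 W/mK


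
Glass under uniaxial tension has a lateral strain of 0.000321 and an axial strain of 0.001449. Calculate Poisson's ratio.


Poisson's ratio: nu = lateral strain / axial strain
  nu = 0.000321 / 0.001449 = 0.2215

0.2215


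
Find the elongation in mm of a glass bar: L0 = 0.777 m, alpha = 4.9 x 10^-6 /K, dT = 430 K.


Thermal expansion formula: dL = alpha * L0 * dT
  dL = (4.9 x 10^-6) * 0.777 * 430 = 0.00163714 m
Convert to mm: 0.00163714 * 1000 = 1.6371 mm

1.6371 mm


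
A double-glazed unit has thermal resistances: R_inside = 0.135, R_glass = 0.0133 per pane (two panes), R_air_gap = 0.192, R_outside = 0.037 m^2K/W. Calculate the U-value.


Total thermal resistance (series):
  R_total = R_in + R_glass + R_air + R_glass + R_out
  R_total = 0.135 + 0.0133 + 0.192 + 0.0133 + 0.037 = 0.3906 m^2K/W
U-value = 1 / R_total = 1 / 0.3906 = 2.56 W/m^2K

2.56 W/m^2K


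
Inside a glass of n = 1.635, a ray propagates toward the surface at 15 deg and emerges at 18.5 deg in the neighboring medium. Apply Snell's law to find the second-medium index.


Apply Snell's law: n1 * sin(theta1) = n2 * sin(theta2)
  n2 = n1 * sin(theta1) / sin(theta2)
  sin(15) = 0.258819
  sin(18.5) = 0.317305
  n2 = 1.635 * 0.258819 / 0.317305 = 1.3336

1.3336


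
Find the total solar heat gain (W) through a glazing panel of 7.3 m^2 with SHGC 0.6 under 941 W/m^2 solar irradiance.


Solar heat gain: Q = Area * SHGC * Irradiance
  Q = 7.3 * 0.6 * 941 = 4121.6 W

4121.6 W


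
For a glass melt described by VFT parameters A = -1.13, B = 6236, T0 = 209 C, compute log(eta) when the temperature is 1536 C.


VFT equation: log(eta) = A + B / (T - T0)
  T - T0 = 1536 - 209 = 1327
  B / (T - T0) = 6236 / 1327 = 4.699
  log(eta) = -1.13 + 4.699 = 3.569

3.569


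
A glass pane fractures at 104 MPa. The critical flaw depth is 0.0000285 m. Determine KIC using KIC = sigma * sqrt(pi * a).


Fracture toughness: KIC = sigma * sqrt(pi * a)
  pi * a = pi * 0.0000285 = 0.000089535
  sqrt(pi * a) = 0.009462
  KIC = 104 * 0.009462 = 0.984 MPa*sqrt(m)

0.984 MPa*sqrt(m)


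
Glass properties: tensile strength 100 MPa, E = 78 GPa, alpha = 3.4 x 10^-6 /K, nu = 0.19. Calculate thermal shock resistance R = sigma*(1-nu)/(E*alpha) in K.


Thermal shock resistance: R = sigma * (1 - nu) / (E * alpha)
  Numerator = 100 * (1 - 0.19) = 81.0
  Denominator = 78 * 1000 * (3.4 x 10^-6) = 0.2652
  R = 81.0 / 0.2652 = 305.4 K

305.4 K


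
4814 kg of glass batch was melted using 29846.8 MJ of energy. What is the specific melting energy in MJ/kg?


Rearrange E = m * s for s:
  s = E / m
  s = 29846.8 / 4814 = 6.2 MJ/kg

6.2 MJ/kg


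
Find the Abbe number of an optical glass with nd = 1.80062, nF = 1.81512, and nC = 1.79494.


Abbe number formula: Vd = (nd - 1) / (nF - nC)
  nd - 1 = 1.80062 - 1 = 0.80062
  nF - nC = 1.81512 - 1.79494 = 0.02018
  Vd = 0.80062 / 0.02018 = 39.67

39.67


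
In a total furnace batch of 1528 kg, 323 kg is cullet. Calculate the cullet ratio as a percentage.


Cullet ratio = (cullet mass / total batch mass) * 100
  Ratio = 323 / 1528 * 100 = 21.14%

21.14%


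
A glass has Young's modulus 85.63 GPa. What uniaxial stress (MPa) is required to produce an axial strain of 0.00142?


Rearrange E = sigma / epsilon:
  sigma = E * epsilon
  E (MPa) = 85.63 * 1000 = 85630
  sigma = 85630 * 0.00142 = 121.59 MPa

121.59 MPa


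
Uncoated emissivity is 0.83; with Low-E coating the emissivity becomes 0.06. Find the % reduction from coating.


Percentage reduction = (1 - coated/uncoated) * 100
  Ratio = 0.06 / 0.83 = 0.0723
  Reduction = (1 - 0.0723) * 100 = 92.8%

92.8%


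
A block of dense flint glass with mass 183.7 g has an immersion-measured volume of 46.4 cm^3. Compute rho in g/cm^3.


Use the definition of density:
  rho = mass / volume
  rho = 183.7 / 46.4 = 3.959 g/cm^3

3.959 g/cm^3


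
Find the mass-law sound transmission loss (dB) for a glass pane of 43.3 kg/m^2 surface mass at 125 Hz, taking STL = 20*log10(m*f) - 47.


Mass law: STL = 20 * log10(m * f) - 47
  m * f = 43.3 * 125 = 5412.5
  log10(5412.5) = 3.7334
  STL = 20 * 3.7334 - 47 = 74.668 - 47 = 27.7 dB

27.7 dB


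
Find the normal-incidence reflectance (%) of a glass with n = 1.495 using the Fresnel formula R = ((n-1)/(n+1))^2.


Fresnel reflectance at normal incidence:
  R = ((n - 1)/(n + 1))^2
  (n - 1)/(n + 1) = (1.495 - 1)/(1.495 + 1) = 0.198397
  R = 0.198397^2 = 0.0393614
  R(%) = 0.0393614 * 100 = 3.936%

3.936%


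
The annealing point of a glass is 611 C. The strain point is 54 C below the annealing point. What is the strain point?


Strain point = annealing point - difference:
  T_strain = 611 - 54 = 557 C

557 C


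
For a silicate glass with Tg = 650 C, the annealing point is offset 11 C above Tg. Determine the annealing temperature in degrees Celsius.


The annealing temperature is Tg plus the offset:
  T_anneal = 650 + 11 = 661 C

661 C


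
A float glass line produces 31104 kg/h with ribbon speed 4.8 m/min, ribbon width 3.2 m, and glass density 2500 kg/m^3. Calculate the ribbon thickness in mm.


Ribbon cross-section from mass balance:
  Volume rate = throughput / density = 31104 / 2500 = 12.4416 m^3/h
  thickness = volume rate / (speed * 60 * width), i.e.
  thickness = throughput / (60 * speed * width * density) * 1000
  thickness = 31104 / (60 * 4.8 * 3.2 * 2500) * 1000 = 13.5 mm

13.5 mm


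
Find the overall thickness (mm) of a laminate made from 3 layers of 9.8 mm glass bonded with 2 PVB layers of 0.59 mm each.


Total thickness = glass contribution + PVB contribution
  Glass: 3 * 9.8 = 29.4 mm
  PVB: 2 * 0.59 = 1.18 mm
  Total = 29.4 + 1.18 = 30.58 mm

30.58 mm


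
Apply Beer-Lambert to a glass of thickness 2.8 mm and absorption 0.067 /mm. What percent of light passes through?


Beer-Lambert law: T = exp(-alpha * thickness)
  exponent = -0.067 * 2.8 = -0.1876
  T = exp(-0.1876) = 0.8289
  Percentage = 0.8289 * 100 = 82.89%

82.89%


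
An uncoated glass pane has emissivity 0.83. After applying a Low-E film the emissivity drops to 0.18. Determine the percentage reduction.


Percentage reduction = (1 - coated/uncoated) * 100
  Ratio = 0.18 / 0.83 = 0.2169
  Reduction = (1 - 0.2169) * 100 = 78.3%

78.3%


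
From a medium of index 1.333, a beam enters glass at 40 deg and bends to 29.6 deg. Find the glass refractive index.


Apply Snell's law: n1 * sin(theta1) = n2 * sin(theta2)
  n2 = n1 * sin(theta1) / sin(theta2)
  sin(40) = 0.642788
  sin(29.6) = 0.493942
  n2 = 1.333 * 0.642788 / 0.493942 = 1.7347

1.7347


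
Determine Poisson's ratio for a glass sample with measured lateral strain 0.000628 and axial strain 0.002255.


Poisson's ratio: nu = lateral strain / axial strain
  nu = 0.000628 / 0.002255 = 0.2785

0.2785


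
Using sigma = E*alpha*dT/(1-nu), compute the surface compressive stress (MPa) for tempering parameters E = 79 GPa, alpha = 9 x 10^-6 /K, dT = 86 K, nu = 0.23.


Tempering stress: sigma = E * alpha * dT / (1 - nu)
  E (MPa) = 79 * 1000 = 79000
  Numerator = 79000 * (9 x 10^-6) * 86 = 61.146
  Denominator = 1 - 0.23 = 0.77
  sigma = 61.146 / 0.77 = 79.4 MPa

79.4 MPa


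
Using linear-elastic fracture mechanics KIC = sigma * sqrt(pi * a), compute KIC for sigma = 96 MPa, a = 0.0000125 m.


Fracture toughness: KIC = sigma * sqrt(pi * a)
  pi * a = pi * 0.0000125 = 0.00003927
  sqrt(pi * a) = 0.006267
  KIC = 96 * 0.006267 = 0.602 MPa*sqrt(m)

0.602 MPa*sqrt(m)


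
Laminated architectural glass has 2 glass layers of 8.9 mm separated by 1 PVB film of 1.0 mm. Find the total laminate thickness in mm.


Total thickness = glass contribution + PVB contribution
  Glass: 2 * 8.9 = 17.8 mm
  PVB: 1 * 1.0 = 1.0 mm
  Total = 17.8 + 1.0 = 18.8 mm

18.8 mm


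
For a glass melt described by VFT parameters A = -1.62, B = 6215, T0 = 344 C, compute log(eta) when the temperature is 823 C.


VFT equation: log(eta) = A + B / (T - T0)
  T - T0 = 823 - 344 = 479
  B / (T - T0) = 6215 / 479 = 12.975
  log(eta) = -1.62 + 12.975 = 11.355

11.355


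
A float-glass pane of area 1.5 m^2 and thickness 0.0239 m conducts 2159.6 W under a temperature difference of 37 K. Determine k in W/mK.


Fourier's law rearranged: k = Q * t / (A * dT)
  Numerator = 2159.6 * 0.0239 = 51.61444
  Denominator = 1.5 * 37 = 55.5
  k = 51.61444 / 55.5 = 0.93 W/mK

0.93 W/mK


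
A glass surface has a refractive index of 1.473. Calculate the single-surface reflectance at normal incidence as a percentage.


Fresnel reflectance at normal incidence:
  R = ((n - 1)/(n + 1))^2
  (n - 1)/(n + 1) = (1.473 - 1)/(1.473 + 1) = 0.191266
  R = 0.191266^2 = 0.0365827
  R(%) = 0.0365827 * 100 = 3.658%

3.658%


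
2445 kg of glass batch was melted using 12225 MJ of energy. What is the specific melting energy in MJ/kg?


Rearrange E = m * s for s:
  s = E / m
  s = 12225 / 2445 = 5.0 MJ/kg

5.0 MJ/kg


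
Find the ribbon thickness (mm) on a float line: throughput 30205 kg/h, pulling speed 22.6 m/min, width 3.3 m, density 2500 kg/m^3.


Ribbon cross-section from mass balance:
  Volume rate = throughput / density = 30205 / 2500 = 12.082 m^3/h
  thickness = volume rate / (speed * 60 * width), i.e.
  thickness = throughput / (60 * speed * width * density) * 1000
  thickness = 30205 / (60 * 22.6 * 3.3 * 2500) * 1000 = 2.7 mm

2.7 mm


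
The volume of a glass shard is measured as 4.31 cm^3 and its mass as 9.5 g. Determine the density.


Use the definition of density:
  rho = mass / volume
  rho = 9.5 / 4.31 = 2.204 g/cm^3

2.204 g/cm^3


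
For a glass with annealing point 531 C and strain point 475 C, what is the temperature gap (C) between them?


Gap = T_anneal - T_strain:
  gap = 531 - 475 = 56 C

56 C


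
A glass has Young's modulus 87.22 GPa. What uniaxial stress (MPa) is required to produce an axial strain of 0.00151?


Rearrange E = sigma / epsilon:
  sigma = E * epsilon
  E (MPa) = 87.22 * 1000 = 87220
  sigma = 87220 * 0.00151 = 131.7 MPa

131.7 MPa


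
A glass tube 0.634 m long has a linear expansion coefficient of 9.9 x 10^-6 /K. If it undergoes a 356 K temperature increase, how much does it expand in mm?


Thermal expansion formula: dL = alpha * L0 * dT
  dL = (9.9 x 10^-6) * 0.634 * 356 = 0.00223447 m
Convert to mm: 0.00223447 * 1000 = 2.2345 mm

2.2345 mm


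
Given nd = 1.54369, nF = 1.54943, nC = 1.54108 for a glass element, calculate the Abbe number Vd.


Abbe number formula: Vd = (nd - 1) / (nF - nC)
  nd - 1 = 1.54369 - 1 = 0.54369
  nF - nC = 1.54943 - 1.54108 = 0.00835
  Vd = 0.54369 / 0.00835 = 65.11

65.11


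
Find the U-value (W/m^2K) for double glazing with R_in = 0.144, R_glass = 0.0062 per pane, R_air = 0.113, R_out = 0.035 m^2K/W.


Total thermal resistance (series):
  R_total = R_in + R_glass + R_air + R_glass + R_out
  R_total = 0.144 + 0.0062 + 0.113 + 0.0062 + 0.035 = 0.3044 m^2K/W
U-value = 1 / R_total = 1 / 0.3044 = 3.285 W/m^2K

3.285 W/m^2K


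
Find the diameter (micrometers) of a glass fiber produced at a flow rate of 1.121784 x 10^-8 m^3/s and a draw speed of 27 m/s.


Cross-sectional area from continuity:
  A = Q / v = 1.121784 x 10^-8 / 27 = 4.154756 x 10^-10 m^2
Diameter from circular cross-section:
  d = sqrt(4A / pi) * 10^6 (m -> um)
  d = sqrt(4 * 4.154756 x 10^-10 / pi) * 10^6 = 23.0 um

23.0 um


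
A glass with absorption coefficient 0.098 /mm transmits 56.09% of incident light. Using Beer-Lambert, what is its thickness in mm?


Rearrange T = exp(-alpha * thickness):
  thickness = -ln(T) / alpha
  T = 56.09/100 = 0.5609
  ln(T) = -0.57821
  -ln(T) = 0.57821
  thickness = 0.57821 / 0.098 = 5.9 mm

5.9 mm


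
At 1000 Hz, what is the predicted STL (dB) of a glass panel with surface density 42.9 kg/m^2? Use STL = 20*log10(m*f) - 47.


Mass law: STL = 20 * log10(m * f) - 47
  m * f = 42.9 * 1000 = 42900
  log10(42900) = 4.63246
  STL = 20 * 4.63246 - 47 = 92.6492 - 47 = 45.6 dB

45.6 dB


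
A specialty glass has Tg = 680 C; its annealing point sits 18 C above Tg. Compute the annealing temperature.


The annealing temperature is Tg plus the offset:
  T_anneal = 680 + 18 = 698 C

698 C


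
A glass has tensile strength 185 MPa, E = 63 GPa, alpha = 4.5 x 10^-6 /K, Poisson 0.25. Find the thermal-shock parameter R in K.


Thermal shock resistance: R = sigma * (1 - nu) / (E * alpha)
  Numerator = 185 * (1 - 0.25) = 138.75
  Denominator = 63 * 1000 * (4.5 x 10^-6) = 0.2835
  R = 138.75 / 0.2835 = 489.4 K

489.4 K


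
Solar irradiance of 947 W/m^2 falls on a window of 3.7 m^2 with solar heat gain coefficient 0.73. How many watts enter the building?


Solar heat gain: Q = Area * SHGC * Irradiance
  Q = 3.7 * 0.73 * 947 = 2557.8 W

2557.8 W


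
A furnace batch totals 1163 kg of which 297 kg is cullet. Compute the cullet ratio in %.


Cullet ratio = (cullet mass / total batch mass) * 100
  Ratio = 297 / 1163 * 100 = 25.54%

25.54%


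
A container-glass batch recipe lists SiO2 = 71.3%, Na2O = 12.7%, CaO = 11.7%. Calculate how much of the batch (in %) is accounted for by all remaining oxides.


Sum the three major oxides:
  SiO2 + Na2O + CaO = 71.3 + 12.7 + 11.7 = 95.7%
Subtract from 100%:
  Others = 100 - 95.7 = 4.3%

4.3%


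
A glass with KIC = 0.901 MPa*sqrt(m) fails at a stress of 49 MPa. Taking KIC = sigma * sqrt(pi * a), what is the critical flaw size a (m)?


Rearrange KIC = sigma * sqrt(pi * a):
  sqrt(pi * a) = KIC / sigma
  sqrt(pi * a) = 0.901 / 49 = 0.018388
  a = (KIC / sigma)^2 / pi
  a = 0.018388^2 / pi = 0.0001076 m

0.0001076 m


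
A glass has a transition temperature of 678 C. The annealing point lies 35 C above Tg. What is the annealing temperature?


The annealing temperature is Tg plus the offset:
  T_anneal = 678 + 35 = 713 C

713 C


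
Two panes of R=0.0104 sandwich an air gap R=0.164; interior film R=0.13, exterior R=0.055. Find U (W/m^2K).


Total thermal resistance (series):
  R_total = R_in + R_glass + R_air + R_glass + R_out
  R_total = 0.13 + 0.0104 + 0.164 + 0.0104 + 0.055 = 0.3698 m^2K/W
U-value = 1 / R_total = 1 / 0.3698 = 2.704 W/m^2K

2.704 W/m^2K


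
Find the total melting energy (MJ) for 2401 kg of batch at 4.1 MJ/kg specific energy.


Total energy = mass * specific energy
  E = 2401 * 4.1 = 9844.1 MJ

9844.1 MJ


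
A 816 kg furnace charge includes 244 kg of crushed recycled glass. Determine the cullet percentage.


Cullet ratio = (cullet mass / total batch mass) * 100
  Ratio = 244 / 816 * 100 = 29.9%

29.9%


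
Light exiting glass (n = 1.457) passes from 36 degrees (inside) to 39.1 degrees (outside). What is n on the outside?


Apply Snell's law: n1 * sin(theta1) = n2 * sin(theta2)
  n2 = n1 * sin(theta1) / sin(theta2)
  sin(36) = 0.587785
  sin(39.1) = 0.630676
  n2 = 1.457 * 0.587785 / 0.630676 = 1.3579

1.3579


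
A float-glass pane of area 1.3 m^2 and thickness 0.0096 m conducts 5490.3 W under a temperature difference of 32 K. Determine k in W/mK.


Fourier's law rearranged: k = Q * t / (A * dT)
  Numerator = 5490.3 * 0.0096 = 52.70688
  Denominator = 1.3 * 32 = 41.6
  k = 52.70688 / 41.6 = 1.267 W/mK

1.267 W/mK


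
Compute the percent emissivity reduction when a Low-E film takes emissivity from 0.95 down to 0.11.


Percentage reduction = (1 - coated/uncoated) * 100
  Ratio = 0.11 / 0.95 = 0.1158
  Reduction = (1 - 0.1158) * 100 = 88.4%

88.4%


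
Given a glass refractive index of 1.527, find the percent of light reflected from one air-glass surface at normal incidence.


Fresnel reflectance at normal incidence:
  R = ((n - 1)/(n + 1))^2
  (n - 1)/(n + 1) = (1.527 - 1)/(1.527 + 1) = 0.208548
  R = 0.208548^2 = 0.0434923
  R(%) = 0.0434923 * 100 = 4.349%

4.349%


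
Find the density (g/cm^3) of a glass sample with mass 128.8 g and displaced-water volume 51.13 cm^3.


Use the definition of density:
  rho = mass / volume
  rho = 128.8 / 51.13 = 2.519 g/cm^3

2.519 g/cm^3


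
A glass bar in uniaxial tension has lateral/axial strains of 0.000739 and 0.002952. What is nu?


Poisson's ratio: nu = lateral strain / axial strain
  nu = 0.000739 / 0.002952 = 0.2503

0.2503


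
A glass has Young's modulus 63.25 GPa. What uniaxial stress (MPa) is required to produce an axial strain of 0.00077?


Rearrange E = sigma / epsilon:
  sigma = E * epsilon
  E (MPa) = 63.25 * 1000 = 63250
  sigma = 63250 * 0.00077 = 48.7 MPa

48.7 MPa


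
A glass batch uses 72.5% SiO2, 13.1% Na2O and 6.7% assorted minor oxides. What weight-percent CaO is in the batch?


Pieces sum to 100%:
  CaO = 100 - (SiO2 + Na2O + others)
  CaO = 100 - (72.5 + 13.1 + 6.7) = 7.7%

7.7%


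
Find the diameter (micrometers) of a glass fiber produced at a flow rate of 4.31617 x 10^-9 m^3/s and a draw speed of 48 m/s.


Cross-sectional area from continuity:
  A = Q / v = 4.31617 x 10^-9 / 48 = 8.992021 x 10^-11 m^2
Diameter from circular cross-section:
  d = sqrt(4A / pi) * 10^6 (m -> um)
  d = sqrt(4 * 8.992021 x 10^-11 / pi) * 10^6 = 10.7 um

10.7 um


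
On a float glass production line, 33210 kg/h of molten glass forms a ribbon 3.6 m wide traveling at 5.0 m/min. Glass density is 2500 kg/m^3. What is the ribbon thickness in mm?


Ribbon cross-section from mass balance:
  Volume rate = throughput / density = 33210 / 2500 = 13.284 m^3/h
  thickness = volume rate / (speed * 60 * width), i.e.
  thickness = throughput / (60 * speed * width * density) * 1000
  thickness = 33210 / (60 * 5.0 * 3.6 * 2500) * 1000 = 12.3 mm

12.3 mm


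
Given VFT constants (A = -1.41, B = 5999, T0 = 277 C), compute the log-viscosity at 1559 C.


VFT equation: log(eta) = A + B / (T - T0)
  T - T0 = 1559 - 277 = 1282
  B / (T - T0) = 5999 / 1282 = 4.679
  log(eta) = -1.41 + 4.679 = 3.269

3.269


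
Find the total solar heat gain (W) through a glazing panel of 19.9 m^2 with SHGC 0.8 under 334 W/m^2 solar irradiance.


Solar heat gain: Q = Area * SHGC * Irradiance
  Q = 19.9 * 0.8 * 334 = 5317.3 W

5317.3 W


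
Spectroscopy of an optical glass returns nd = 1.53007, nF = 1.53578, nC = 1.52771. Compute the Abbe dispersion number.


Abbe number formula: Vd = (nd - 1) / (nF - nC)
  nd - 1 = 1.53007 - 1 = 0.53007
  nF - nC = 1.53578 - 1.52771 = 0.00807
  Vd = 0.53007 / 0.00807 = 65.68

65.68


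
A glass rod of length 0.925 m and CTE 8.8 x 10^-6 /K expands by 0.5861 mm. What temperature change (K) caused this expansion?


Rearrange dL = alpha * L0 * dT for dT:
  dT = dL / (alpha * L0)
  dL (m) = 0.5861 / 1000 = 0.0005861
  dT = 0.0005861 / ((8.8 x 10^-6) * 0.925) = 72.0 K

72.0 K


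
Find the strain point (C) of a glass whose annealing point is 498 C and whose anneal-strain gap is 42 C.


Strain point = annealing point - difference:
  T_strain = 498 - 42 = 456 C

456 C


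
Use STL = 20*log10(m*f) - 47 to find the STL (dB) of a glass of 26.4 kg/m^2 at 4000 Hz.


Mass law: STL = 20 * log10(m * f) - 47
  m * f = 26.4 * 4000 = 105600
  log10(105600) = 5.02366
  STL = 20 * 5.02366 - 47 = 100.4732 - 47 = 53.5 dB

53.5 dB


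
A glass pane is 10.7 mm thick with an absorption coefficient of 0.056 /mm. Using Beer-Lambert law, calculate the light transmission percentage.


Beer-Lambert law: T = exp(-alpha * thickness)
  exponent = -0.056 * 10.7 = -0.5992
  T = exp(-0.5992) = 0.5493
  Percentage = 0.5493 * 100 = 54.93%

54.93%


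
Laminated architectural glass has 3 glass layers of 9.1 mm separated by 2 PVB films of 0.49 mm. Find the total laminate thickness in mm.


Total thickness = glass contribution + PVB contribution
  Glass: 3 * 9.1 = 27.3 mm
  PVB: 2 * 0.49 = 0.98 mm
  Total = 27.3 + 0.98 = 28.28 mm

28.28 mm


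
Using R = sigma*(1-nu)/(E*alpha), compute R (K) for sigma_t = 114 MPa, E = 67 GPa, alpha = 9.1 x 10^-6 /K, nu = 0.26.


Thermal shock resistance: R = sigma * (1 - nu) / (E * alpha)
  Numerator = 114 * (1 - 0.26) = 84.36
  Denominator = 67 * 1000 * (9.1 x 10^-6) = 0.6097
  R = 84.36 / 0.6097 = 138.4 K

138.4 K


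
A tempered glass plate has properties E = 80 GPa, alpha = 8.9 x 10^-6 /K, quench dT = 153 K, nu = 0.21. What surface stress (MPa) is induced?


Tempering stress: sigma = E * alpha * dT / (1 - nu)
  E (MPa) = 80 * 1000 = 80000
  Numerator = 80000 * (8.9 x 10^-6) * 153 = 108.936
  Denominator = 1 - 0.21 = 0.79
  sigma = 108.936 / 0.79 = 137.9 MPa

137.9 MPa


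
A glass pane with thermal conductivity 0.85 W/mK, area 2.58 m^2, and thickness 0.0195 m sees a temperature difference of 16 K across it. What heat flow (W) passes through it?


Fourier's law: Q = k * A * dT / t
  Q = 0.85 * 2.58 * 16 / 0.0195
  Q = 35.088 / 0.0195 = 1799.4 W

1799.4 W


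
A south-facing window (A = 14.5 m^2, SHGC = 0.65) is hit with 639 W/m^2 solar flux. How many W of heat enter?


Solar heat gain: Q = Area * SHGC * Irradiance
  Q = 14.5 * 0.65 * 639 = 6022.6 W

6022.6 W


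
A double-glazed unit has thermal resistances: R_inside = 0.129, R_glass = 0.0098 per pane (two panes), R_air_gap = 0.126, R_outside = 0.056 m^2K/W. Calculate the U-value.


Total thermal resistance (series):
  R_total = R_in + R_glass + R_air + R_glass + R_out
  R_total = 0.129 + 0.0098 + 0.126 + 0.0098 + 0.056 = 0.3306 m^2K/W
U-value = 1 / R_total = 1 / 0.3306 = 3.025 W/m^2K

3.025 W/m^2K


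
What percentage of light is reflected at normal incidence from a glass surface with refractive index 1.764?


Fresnel reflectance at normal incidence:
  R = ((n - 1)/(n + 1))^2
  (n - 1)/(n + 1) = (1.764 - 1)/(1.764 + 1) = 0.276411
  R = 0.276411^2 = 0.076403
  R(%) = 0.076403 * 100 = 7.64%

7.64%


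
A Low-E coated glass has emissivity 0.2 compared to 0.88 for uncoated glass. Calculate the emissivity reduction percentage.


Percentage reduction = (1 - coated/uncoated) * 100
  Ratio = 0.2 / 0.88 = 0.2273
  Reduction = (1 - 0.2273) * 100 = 77.3%

77.3%


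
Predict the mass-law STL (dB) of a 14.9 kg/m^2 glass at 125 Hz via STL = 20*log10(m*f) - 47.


Mass law: STL = 20 * log10(m * f) - 47
  m * f = 14.9 * 125 = 1862.5
  log10(1862.5) = 3.2701
  STL = 20 * 3.2701 - 47 = 65.402 - 47 = 18.4 dB

18.4 dB


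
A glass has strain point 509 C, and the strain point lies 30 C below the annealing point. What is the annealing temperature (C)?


T_anneal = T_strain + gap:
  T_anneal = 509 + 30 = 539 C

539 C


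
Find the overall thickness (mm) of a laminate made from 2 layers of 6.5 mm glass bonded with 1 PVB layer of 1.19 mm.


Total thickness = glass contribution + PVB contribution
  Glass: 2 * 6.5 = 13.0 mm
  PVB: 1 * 1.19 = 1.19 mm
  Total = 13.0 + 1.19 = 14.19 mm

14.19 mm


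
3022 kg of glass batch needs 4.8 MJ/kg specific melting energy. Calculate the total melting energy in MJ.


Total energy = mass * specific energy
  E = 3022 * 4.8 = 14505.6 MJ

14505.6 MJ


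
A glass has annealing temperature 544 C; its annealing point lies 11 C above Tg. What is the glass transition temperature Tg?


Rearrange T_anneal = Tg + offset for Tg:
  Tg = T_anneal - offset = 544 - 11 = 533 C

533 C


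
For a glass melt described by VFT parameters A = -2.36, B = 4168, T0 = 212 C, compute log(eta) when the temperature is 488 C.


VFT equation: log(eta) = A + B / (T - T0)
  T - T0 = 488 - 212 = 276
  B / (T - T0) = 4168 / 276 = 15.101
  log(eta) = -2.36 + 15.101 = 12.741

12.741


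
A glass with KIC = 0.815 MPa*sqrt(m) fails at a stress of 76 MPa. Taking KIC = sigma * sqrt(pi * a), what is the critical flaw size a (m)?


Rearrange KIC = sigma * sqrt(pi * a):
  sqrt(pi * a) = KIC / sigma
  sqrt(pi * a) = 0.815 / 76 = 0.010724
  a = (KIC / sigma)^2 / pi
  a = 0.010724^2 / pi = 0.0000366 m

0.0000366 m


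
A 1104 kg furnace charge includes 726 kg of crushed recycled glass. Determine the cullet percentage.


Cullet ratio = (cullet mass / total batch mass) * 100
  Ratio = 726 / 1104 * 100 = 65.76%

65.76%


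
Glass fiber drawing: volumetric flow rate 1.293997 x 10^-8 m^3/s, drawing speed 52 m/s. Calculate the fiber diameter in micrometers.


Cross-sectional area from continuity:
  A = Q / v = 1.293997 x 10^-8 / 52 = 2.488456 x 10^-10 m^2
Diameter from circular cross-section:
  d = sqrt(4A / pi) * 10^6 (m -> um)
  d = sqrt(4 * 2.488456 x 10^-10 / pi) * 10^6 = 17.8 um

17.8 um


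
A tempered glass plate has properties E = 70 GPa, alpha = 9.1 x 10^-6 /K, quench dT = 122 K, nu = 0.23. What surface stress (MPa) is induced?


Tempering stress: sigma = E * alpha * dT / (1 - nu)
  E (MPa) = 70 * 1000 = 70000
  Numerator = 70000 * (9.1 x 10^-6) * 122 = 77.714
  Denominator = 1 - 0.23 = 0.77
  sigma = 77.714 / 0.77 = 100.9 MPa

100.9 MPa


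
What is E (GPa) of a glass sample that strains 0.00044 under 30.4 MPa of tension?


Young's modulus: E = stress / strain
  E = 30.4 MPa / 0.00044 = 69090.91 MPa
Convert to GPa: 69090.91 / 1000 = 69.09 GPa

69.09 GPa


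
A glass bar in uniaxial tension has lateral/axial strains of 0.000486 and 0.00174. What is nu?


Poisson's ratio: nu = lateral strain / axial strain
  nu = 0.000486 / 0.00174 = 0.2793

0.2793


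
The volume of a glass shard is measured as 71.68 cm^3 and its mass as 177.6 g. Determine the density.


Use the definition of density:
  rho = mass / volume
  rho = 177.6 / 71.68 = 2.478 g/cm^3

2.478 g/cm^3


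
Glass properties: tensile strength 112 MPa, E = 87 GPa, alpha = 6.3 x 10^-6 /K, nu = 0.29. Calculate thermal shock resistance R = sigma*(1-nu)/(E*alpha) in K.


Thermal shock resistance: R = sigma * (1 - nu) / (E * alpha)
  Numerator = 112 * (1 - 0.29) = 79.52
  Denominator = 87 * 1000 * (6.3 x 10^-6) = 0.5481
  R = 79.52 / 0.5481 = 145.1 K

145.1 K


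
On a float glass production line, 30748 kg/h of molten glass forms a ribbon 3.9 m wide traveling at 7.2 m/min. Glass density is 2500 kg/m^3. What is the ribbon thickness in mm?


Ribbon cross-section from mass balance:
  Volume rate = throughput / density = 30748 / 2500 = 12.2992 m^3/h
  thickness = volume rate / (speed * 60 * width), i.e.
  thickness = throughput / (60 * speed * width * density) * 1000
  thickness = 30748 / (60 * 7.2 * 3.9 * 2500) * 1000 = 7.3 mm

7.3 mm


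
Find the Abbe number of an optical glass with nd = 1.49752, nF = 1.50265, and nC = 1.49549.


Abbe number formula: Vd = (nd - 1) / (nF - nC)
  nd - 1 = 1.49752 - 1 = 0.49752
  nF - nC = 1.50265 - 1.49549 = 0.00716
  Vd = 0.49752 / 0.00716 = 69.49

69.49


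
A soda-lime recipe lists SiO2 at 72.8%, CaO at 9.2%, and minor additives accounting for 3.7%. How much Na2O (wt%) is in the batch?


Pieces sum to 100%:
  Na2O = 100 - (SiO2 + CaO + others)
  Na2O = 100 - (72.8 + 9.2 + 3.7) = 14.3%

14.3%


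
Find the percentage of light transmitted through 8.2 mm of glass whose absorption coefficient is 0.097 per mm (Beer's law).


Beer-Lambert law: T = exp(-alpha * thickness)
  exponent = -0.097 * 8.2 = -0.7954
  T = exp(-0.7954) = 0.4514
  Percentage = 0.4514 * 100 = 45.14%

45.14%


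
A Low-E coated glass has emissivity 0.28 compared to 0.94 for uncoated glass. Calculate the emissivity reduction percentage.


Percentage reduction = (1 - coated/uncoated) * 100
  Ratio = 0.28 / 0.94 = 0.2979
  Reduction = (1 - 0.2979) * 100 = 70.2%

70.2%


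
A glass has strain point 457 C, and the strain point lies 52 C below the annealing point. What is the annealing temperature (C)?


T_anneal = T_strain + gap:
  T_anneal = 457 + 52 = 509 C

509 C


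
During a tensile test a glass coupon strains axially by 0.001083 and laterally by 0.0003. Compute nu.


Poisson's ratio: nu = lateral strain / axial strain
  nu = 0.0003 / 0.001083 = 0.277

0.277


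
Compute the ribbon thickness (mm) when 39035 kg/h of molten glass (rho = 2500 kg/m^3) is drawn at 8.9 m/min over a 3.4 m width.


Ribbon cross-section from mass balance:
  Volume rate = throughput / density = 39035 / 2500 = 15.614 m^3/h
  thickness = volume rate / (speed * 60 * width), i.e.
  thickness = throughput / (60 * speed * width * density) * 1000
  thickness = 39035 / (60 * 8.9 * 3.4 * 2500) * 1000 = 8.6 mm

8.6 mm


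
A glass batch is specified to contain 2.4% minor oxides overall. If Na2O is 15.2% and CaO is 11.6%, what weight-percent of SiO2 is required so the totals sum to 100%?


Known pieces sum to 100%:
  SiO2 = 100 - (others + Na2O + CaO)
  SiO2 = 100 - (2.4 + 15.2 + 11.6) = 70.8%

70.8%


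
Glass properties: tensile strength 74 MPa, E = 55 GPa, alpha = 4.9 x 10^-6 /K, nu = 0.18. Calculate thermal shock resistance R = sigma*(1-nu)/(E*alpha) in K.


Thermal shock resistance: R = sigma * (1 - nu) / (E * alpha)
  Numerator = 74 * (1 - 0.18) = 60.68
  Denominator = 55 * 1000 * (4.9 x 10^-6) = 0.2695
  R = 60.68 / 0.2695 = 225.2 K

225.2 K


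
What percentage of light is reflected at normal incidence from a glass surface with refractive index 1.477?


Fresnel reflectance at normal incidence:
  R = ((n - 1)/(n + 1))^2
  (n - 1)/(n + 1) = (1.477 - 1)/(1.477 + 1) = 0.192572
  R = 0.192572^2 = 0.037084
  R(%) = 0.037084 * 100 = 3.708%

3.708%


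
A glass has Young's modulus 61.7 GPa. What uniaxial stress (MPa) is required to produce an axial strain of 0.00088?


Rearrange E = sigma / epsilon:
  sigma = E * epsilon
  E (MPa) = 61.7 * 1000 = 61700
  sigma = 61700 * 0.00088 = 54.3 MPa

54.3 MPa


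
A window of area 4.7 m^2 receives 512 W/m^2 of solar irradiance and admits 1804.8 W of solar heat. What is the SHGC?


Rearrange Q = Area * SHGC * Irradiance:
  SHGC = Q / (Area * Irradiance)
  SHGC = 1804.8 / (4.7 * 512) = 0.75

0.75


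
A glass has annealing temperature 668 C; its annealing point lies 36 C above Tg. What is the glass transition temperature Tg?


Rearrange T_anneal = Tg + offset for Tg:
  Tg = T_anneal - offset = 668 - 36 = 632 C

632 C


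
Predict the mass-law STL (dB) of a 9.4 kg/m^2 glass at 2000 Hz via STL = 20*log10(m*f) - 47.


Mass law: STL = 20 * log10(m * f) - 47
  m * f = 9.4 * 2000 = 18800
  log10(18800) = 4.27416
  STL = 20 * 4.27416 - 47 = 85.4832 - 47 = 38.5 dB

38.5 dB


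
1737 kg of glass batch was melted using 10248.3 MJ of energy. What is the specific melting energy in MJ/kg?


Rearrange E = m * s for s:
  s = E / m
  s = 10248.3 / 1737 = 5.9 MJ/kg

5.9 MJ/kg


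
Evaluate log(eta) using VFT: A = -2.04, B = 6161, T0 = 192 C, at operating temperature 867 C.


VFT equation: log(eta) = A + B / (T - T0)
  T - T0 = 867 - 192 = 675
  B / (T - T0) = 6161 / 675 = 9.127
  log(eta) = -2.04 + 9.127 = 7.087

7.087


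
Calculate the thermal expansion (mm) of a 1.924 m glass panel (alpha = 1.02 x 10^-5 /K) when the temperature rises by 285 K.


Thermal expansion formula: dL = alpha * L0 * dT
  dL = (1.02 x 10^-5) * 1.924 * 285 = 0.00559307 m
Convert to mm: 0.00559307 * 1000 = 5.5931 mm

5.5931 mm


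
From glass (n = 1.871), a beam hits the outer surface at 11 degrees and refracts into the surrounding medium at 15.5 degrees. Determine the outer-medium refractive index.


Apply Snell's law: n1 * sin(theta1) = n2 * sin(theta2)
  n2 = n1 * sin(theta1) / sin(theta2)
  sin(11) = 0.190809
  sin(15.5) = 0.267238
  n2 = 1.871 * 0.190809 / 0.267238 = 1.3359

1.3359


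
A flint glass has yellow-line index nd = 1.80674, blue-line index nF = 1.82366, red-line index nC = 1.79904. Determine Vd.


Abbe number formula: Vd = (nd - 1) / (nF - nC)
  nd - 1 = 1.80674 - 1 = 0.80674
  nF - nC = 1.82366 - 1.79904 = 0.02462
  Vd = 0.80674 / 0.02462 = 32.77

32.77


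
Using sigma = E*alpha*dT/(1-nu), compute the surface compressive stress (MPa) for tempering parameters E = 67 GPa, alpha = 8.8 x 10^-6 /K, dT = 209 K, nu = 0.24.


Tempering stress: sigma = E * alpha * dT / (1 - nu)
  E (MPa) = 67 * 1000 = 67000
  Numerator = 67000 * (8.8 x 10^-6) * 209 = 123.2264
  Denominator = 1 - 0.24 = 0.76
  sigma = 123.2264 / 0.76 = 162.1 MPa

162.1 MPa


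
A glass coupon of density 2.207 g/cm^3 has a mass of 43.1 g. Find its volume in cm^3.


Rearrange rho = m / V:
  V = m / rho
  V = 43.1 / 2.207 = 19.529 cm^3

19.529 cm^3


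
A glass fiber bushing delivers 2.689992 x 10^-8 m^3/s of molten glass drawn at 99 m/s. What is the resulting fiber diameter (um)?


Cross-sectional area from continuity:
  A = Q / v = 2.689992 x 10^-8 / 99 = 2.717164 x 10^-10 m^2
Diameter from circular cross-section:
  d = sqrt(4A / pi) * 10^6 (m -> um)
  d = sqrt(4 * 2.717164 x 10^-10 / pi) * 10^6 = 18.6 um

18.6 um


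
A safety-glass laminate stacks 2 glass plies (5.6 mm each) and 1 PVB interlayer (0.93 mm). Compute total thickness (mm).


Total thickness = glass contribution + PVB contribution
  Glass: 2 * 5.6 = 11.2 mm
  PVB: 1 * 0.93 = 0.93 mm
  Total = 11.2 + 0.93 = 12.13 mm

12.13 mm


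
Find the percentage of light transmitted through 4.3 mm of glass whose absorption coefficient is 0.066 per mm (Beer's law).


Beer-Lambert law: T = exp(-alpha * thickness)
  exponent = -0.066 * 4.3 = -0.2838
  T = exp(-0.2838) = 0.7529
  Percentage = 0.7529 * 100 = 75.29%

75.29%


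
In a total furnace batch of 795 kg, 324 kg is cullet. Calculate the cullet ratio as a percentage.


Cullet ratio = (cullet mass / total batch mass) * 100
  Ratio = 324 / 795 * 100 = 40.75%

40.75%


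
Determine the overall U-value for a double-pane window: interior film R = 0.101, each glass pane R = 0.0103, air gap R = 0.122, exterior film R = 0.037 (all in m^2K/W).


Total thermal resistance (series):
  R_total = R_in + R_glass + R_air + R_glass + R_out
  R_total = 0.101 + 0.0103 + 0.122 + 0.0103 + 0.037 = 0.2806 m^2K/W
U-value = 1 / R_total = 1 / 0.2806 = 3.564 W/m^2K

3.564 W/m^2K


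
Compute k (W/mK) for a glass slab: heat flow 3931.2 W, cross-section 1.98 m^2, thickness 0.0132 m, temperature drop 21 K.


Fourier's law rearranged: k = Q * t / (A * dT)
  Numerator = 3931.2 * 0.0132 = 51.89184
  Denominator = 1.98 * 21 = 41.58
  k = 51.89184 / 41.58 = 1.248 W/mK

1.248 W/mK


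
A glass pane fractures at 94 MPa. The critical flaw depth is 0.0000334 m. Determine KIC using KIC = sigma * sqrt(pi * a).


Fracture toughness: KIC = sigma * sqrt(pi * a)
  pi * a = pi * 0.0000334 = 0.000104929
  sqrt(pi * a) = 0.010243
  KIC = 94 * 0.010243 = 0.963 MPa*sqrt(m)

0.963 MPa*sqrt(m)


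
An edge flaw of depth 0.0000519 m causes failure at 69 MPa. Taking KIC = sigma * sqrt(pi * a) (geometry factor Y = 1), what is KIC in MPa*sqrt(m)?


Fracture toughness: KIC = sigma * sqrt(pi * a)
  pi * a = pi * 0.0000519 = 0.000163049
  sqrt(pi * a) = 0.012769
  KIC = 69 * 0.012769 = 0.881 MPa*sqrt(m)

0.881 MPa*sqrt(m)


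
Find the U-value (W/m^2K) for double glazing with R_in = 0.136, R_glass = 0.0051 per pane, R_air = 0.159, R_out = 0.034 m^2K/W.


Total thermal resistance (series):
  R_total = R_in + R_glass + R_air + R_glass + R_out
  R_total = 0.136 + 0.0051 + 0.159 + 0.0051 + 0.034 = 0.3392 m^2K/W
U-value = 1 / R_total = 1 / 0.3392 = 2.948 W/m^2K

2.948 W/m^2K
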